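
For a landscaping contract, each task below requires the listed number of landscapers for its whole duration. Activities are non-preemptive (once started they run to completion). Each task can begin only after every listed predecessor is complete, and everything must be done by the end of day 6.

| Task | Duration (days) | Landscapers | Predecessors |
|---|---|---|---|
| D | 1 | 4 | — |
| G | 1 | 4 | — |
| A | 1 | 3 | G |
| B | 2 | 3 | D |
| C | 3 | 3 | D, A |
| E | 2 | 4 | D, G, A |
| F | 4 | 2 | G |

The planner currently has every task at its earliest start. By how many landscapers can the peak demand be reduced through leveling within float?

Early-start peak: d1:8  d2:8  d3:12  d4:9  d5:5  d6:0 ⇒ 12.
Leveled (D@1, G@1, A@2, B@2, C@3, E@4, F@2): d1:8  d2:8  d3:8  d4:9  d5:9  d6:0 ⇒ 9.
Reduction 12 − 9 = 3.

3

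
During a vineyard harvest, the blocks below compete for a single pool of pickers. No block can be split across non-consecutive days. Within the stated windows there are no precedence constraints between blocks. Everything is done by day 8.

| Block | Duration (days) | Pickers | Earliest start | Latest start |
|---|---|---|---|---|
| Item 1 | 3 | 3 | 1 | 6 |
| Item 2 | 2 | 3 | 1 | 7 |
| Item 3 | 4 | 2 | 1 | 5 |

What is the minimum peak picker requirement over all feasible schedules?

5

Early-start (Item 1@1, Item 2@1, Item 3@1) gives peak 8: d1:8  d2:8  d3:5  d4:2  d5:0  d6:0  d7:0  d8:0.
Shift Item 2→4.
Schedule Item 1@1, Item 2@4, Item 3@1: d1:5  d2:5  d3:5  d4:5  d5:3  d6:0  d7:0  d8:0 — peak 5.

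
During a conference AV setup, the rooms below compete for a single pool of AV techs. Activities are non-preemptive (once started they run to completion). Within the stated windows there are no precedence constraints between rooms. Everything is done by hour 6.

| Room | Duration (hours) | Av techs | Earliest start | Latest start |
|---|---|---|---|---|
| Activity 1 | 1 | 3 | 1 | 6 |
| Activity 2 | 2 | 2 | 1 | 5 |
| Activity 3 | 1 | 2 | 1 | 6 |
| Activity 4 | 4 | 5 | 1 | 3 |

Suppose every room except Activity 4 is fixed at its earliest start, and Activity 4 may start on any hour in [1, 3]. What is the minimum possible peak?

7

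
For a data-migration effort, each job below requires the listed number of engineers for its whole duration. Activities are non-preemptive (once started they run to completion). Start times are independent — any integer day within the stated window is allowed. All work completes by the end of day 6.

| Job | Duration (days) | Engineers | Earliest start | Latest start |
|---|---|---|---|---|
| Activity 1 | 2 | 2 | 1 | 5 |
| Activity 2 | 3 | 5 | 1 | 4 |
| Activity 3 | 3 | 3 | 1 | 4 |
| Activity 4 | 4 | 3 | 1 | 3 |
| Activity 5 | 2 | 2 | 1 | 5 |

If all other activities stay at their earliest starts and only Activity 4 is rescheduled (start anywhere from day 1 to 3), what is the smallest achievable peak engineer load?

Activity 4@1: d1:15  d2:15  d3:11  d4:3  d5:0  d6:0 → peak 15
Activity 4@2: d1:12  d2:15  d3:11  d4:3  d5:3  d6:0 → peak 15
Activity 4@3: d1:12  d2:12  d3:11  d4:3  d5:3  d6:3 → peak 12
Best is Activity 4@3, peak 12.

12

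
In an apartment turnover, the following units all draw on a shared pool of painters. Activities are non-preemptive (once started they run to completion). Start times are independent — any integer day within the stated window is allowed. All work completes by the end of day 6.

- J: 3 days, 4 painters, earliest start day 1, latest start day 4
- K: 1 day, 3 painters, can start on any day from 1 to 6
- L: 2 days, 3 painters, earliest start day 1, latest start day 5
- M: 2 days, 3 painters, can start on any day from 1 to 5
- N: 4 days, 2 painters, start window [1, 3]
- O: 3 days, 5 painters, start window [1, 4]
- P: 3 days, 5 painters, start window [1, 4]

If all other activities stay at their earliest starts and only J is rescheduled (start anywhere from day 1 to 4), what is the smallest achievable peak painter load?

21

J@1: d1:25  d2:22  d3:16  d4:2  d5:0  d6:0 → peak 25
J@2: d1:21  d2:22  d3:16  d4:6  d5:0  d6:0 → peak 22
J@3: d1:21  d2:18  d3:16  d4:6  d5:4  d6:0 → peak 21
J@4: d1:21  d2:18  d3:12  d4:6  d5:4  d6:4 → peak 21
Best is J@3, peak 21.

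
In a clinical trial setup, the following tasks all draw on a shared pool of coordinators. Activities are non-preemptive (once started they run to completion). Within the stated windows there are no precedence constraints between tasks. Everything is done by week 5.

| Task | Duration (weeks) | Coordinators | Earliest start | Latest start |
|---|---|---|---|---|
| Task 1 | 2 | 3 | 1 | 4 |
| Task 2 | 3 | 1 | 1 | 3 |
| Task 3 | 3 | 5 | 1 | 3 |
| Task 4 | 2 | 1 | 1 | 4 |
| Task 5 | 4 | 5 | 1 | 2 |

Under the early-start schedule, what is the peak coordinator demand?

15

Early-start schedule: Task 1@1, Task 2@1, Task 3@1, Task 4@1, Task 5@1.
Load per week: week 1: 15, week 2: 15, week 3: 11, week 4: 5, week 5: 0.
Peak is 15.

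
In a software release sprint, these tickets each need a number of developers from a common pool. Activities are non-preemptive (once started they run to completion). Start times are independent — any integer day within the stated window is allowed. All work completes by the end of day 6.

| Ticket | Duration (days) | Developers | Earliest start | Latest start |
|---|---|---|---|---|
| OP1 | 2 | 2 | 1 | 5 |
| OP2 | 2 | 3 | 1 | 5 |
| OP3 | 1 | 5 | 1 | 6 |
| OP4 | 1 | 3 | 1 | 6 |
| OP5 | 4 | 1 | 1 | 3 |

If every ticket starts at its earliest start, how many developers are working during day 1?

14

At early start, day 1 has: OP1, OP2, OP3, OP4, OP5.
Demand: 2 + 3 + 5 + 3 + 1 = 14.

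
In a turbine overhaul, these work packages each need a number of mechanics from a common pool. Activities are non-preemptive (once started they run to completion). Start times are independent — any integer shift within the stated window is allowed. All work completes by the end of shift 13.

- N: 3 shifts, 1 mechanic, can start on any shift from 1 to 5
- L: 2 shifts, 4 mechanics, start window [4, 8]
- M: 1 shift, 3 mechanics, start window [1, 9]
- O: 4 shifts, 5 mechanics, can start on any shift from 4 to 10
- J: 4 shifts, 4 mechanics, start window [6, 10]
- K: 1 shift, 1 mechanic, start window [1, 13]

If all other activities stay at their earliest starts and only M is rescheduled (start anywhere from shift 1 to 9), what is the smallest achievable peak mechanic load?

9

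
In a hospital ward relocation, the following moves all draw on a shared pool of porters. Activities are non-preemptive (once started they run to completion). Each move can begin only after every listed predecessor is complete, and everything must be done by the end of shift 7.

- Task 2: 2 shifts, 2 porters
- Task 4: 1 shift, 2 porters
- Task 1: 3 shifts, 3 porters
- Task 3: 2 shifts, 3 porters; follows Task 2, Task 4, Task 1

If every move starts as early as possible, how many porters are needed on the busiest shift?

7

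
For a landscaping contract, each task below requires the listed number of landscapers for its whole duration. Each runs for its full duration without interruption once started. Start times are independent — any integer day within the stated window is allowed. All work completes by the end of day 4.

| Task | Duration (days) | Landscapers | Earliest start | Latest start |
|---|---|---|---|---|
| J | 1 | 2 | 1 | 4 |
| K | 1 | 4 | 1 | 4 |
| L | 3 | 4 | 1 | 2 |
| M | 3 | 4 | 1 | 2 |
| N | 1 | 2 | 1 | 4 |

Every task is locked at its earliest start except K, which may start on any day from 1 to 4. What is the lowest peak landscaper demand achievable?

K@1: d1:16  d2:8  d3:8  d4:0 → peak 16
K@2: d1:12  d2:12  d3:8  d4:0 → peak 12
K@3: d1:12  d2:8  d3:12  d4:0 → peak 12
K@4: d1:12  d2:8  d3:8  d4:4 → peak 12
Best is K@2, peak 12.

12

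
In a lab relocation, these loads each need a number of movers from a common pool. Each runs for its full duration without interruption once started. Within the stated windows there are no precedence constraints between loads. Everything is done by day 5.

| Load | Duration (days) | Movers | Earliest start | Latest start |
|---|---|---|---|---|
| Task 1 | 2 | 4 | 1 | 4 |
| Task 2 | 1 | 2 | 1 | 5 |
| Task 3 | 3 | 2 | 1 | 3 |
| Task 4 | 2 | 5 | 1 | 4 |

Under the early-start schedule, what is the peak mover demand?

Early-start schedule: Task 1@1, Task 2@1, Task 3@1, Task 4@1.
Load per day: day 1: 13, day 2: 11, day 3: 2, day 4: 0, day 5: 0.
Peak is 13.

13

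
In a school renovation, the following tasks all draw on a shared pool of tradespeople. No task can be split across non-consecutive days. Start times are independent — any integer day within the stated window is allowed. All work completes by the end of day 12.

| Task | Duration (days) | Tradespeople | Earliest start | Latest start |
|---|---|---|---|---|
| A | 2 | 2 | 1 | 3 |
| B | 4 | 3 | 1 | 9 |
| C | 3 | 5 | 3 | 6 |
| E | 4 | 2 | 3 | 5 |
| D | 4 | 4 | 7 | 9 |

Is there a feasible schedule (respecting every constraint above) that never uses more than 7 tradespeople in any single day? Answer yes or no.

yes

Schedule A@1, B@1, C@5, E@3, D@8: d1:5  d2:5  d3:5  d4:5  d5:7  d6:7  d7:5  d8:4  d9:4  d10:4  d11:4  d12:0 — peak 7 ≤ 7.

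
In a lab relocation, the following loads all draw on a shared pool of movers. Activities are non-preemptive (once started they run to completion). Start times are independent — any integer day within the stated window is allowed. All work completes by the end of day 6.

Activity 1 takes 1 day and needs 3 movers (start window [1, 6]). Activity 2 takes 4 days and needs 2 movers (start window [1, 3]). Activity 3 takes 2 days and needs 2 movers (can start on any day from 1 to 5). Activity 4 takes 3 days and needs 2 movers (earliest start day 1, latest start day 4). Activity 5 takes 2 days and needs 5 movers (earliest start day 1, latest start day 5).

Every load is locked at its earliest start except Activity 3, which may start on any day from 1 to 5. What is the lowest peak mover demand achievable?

12

Activity 3@1: d1:14  d2:11  d3:4  d4:2  d5:0  d6:0 → peak 14
Activity 3@2: d1:12  d2:11  d3:6  d4:2  d5:0  d6:0 → peak 12
Activity 3@3: d1:12  d2:9  d3:6  d4:4  d5:0  d6:0 → peak 12
Activity 3@4: d1:12  d2:9  d3:4  d4:4  d5:2  d6:0 → peak 12
Activity 3@5: d1:12  d2:9  d3:4  d4:2  d5:2  d6:2 → peak 12
Best is Activity 3@2, peak 12.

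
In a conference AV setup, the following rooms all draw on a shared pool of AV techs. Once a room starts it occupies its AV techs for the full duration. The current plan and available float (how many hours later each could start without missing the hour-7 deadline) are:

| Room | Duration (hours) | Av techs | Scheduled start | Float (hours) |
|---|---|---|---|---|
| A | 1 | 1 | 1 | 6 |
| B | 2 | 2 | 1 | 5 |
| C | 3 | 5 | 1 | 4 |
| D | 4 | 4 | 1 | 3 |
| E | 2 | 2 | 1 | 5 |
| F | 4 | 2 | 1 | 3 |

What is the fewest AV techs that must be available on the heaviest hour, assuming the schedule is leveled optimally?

8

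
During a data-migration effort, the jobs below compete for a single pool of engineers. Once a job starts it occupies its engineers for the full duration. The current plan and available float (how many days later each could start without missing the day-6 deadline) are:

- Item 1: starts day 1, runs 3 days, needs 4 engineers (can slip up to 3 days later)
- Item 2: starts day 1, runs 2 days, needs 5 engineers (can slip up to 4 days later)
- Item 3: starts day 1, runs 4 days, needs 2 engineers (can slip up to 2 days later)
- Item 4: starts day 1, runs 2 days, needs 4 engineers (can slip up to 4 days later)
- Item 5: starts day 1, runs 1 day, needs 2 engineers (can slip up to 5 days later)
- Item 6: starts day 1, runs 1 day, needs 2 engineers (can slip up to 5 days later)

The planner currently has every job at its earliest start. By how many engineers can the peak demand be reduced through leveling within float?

Early-start peak: d1:19  d2:15  d3:6  d4:2  d5:0  d6:0 ⇒ 19.
Leveled (Item 1@1, Item 2@4, Item 3@3, Item 4@1, Item 5@3, Item 6@6): d1:8  d2:8  d3:8  d4:7  d5:7  d6:4 ⇒ 8.
Reduction 19 − 8 = 11.

11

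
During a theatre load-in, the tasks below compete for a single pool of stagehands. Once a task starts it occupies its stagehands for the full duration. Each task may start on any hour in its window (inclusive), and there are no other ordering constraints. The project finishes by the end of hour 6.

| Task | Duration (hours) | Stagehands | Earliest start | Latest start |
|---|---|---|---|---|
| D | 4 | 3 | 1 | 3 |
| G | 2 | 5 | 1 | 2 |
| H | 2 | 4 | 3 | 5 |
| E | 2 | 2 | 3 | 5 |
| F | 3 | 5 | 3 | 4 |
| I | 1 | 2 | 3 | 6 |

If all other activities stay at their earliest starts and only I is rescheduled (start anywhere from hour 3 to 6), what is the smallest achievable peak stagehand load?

14

I@3: h1:8  h2:8  h3:16  h4:14  h5:5  h6:0 → peak 16
I@4: h1:8  h2:8  h3:14  h4:16  h5:5  h6:0 → peak 16
I@5: h1:8  h2:8  h3:14  h4:14  h5:7  h6:0 → peak 14
I@6: h1:8  h2:8  h3:14  h4:14  h5:5  h6:2 → peak 14
Best is I@5, peak 14.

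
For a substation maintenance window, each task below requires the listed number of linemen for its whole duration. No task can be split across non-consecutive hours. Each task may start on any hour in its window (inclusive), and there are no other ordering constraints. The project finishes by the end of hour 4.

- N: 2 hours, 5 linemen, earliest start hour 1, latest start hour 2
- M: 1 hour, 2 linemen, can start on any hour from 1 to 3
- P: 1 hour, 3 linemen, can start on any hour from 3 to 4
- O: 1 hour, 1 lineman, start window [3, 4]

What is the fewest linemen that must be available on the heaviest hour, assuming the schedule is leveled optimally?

5

Early-start (N@1, M@1, P@3, O@3) gives peak 7: h1:7  h2:5  h3:4  h4:0.
Shift M→3, O→4.
Schedule N@1, M@3, P@3, O@4: h1:5  h2:5  h3:5  h4:1 — peak 5.
No arrangement of the 24 feasible schedules does better.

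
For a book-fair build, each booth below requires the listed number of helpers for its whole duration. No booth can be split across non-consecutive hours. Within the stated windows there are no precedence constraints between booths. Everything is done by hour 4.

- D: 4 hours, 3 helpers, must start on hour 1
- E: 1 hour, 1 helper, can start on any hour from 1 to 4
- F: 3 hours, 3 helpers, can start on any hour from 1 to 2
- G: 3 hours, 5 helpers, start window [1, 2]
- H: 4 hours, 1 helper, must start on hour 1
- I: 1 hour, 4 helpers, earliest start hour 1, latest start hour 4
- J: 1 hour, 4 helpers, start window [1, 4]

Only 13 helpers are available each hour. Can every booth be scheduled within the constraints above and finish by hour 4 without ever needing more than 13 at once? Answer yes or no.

Schedule D@1, E@1, F@1, G@1, H@1, I@4, J@4: h1:13  h2:12  h3:12  h4:12 — peak 13 ≤ 13.

yes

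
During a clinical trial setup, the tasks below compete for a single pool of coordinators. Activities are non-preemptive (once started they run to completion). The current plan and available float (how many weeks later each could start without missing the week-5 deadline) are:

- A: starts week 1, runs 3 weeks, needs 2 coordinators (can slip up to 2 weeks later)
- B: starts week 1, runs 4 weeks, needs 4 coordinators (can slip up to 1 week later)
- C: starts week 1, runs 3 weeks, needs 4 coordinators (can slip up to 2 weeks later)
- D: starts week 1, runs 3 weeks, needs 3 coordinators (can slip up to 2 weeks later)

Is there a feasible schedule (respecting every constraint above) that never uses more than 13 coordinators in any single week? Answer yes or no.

yes

Schedule A@1, B@1, C@1, D@1: w1:13  w2:13  w3:13  w4:4  w5:0 — peak 13 ≤ 13.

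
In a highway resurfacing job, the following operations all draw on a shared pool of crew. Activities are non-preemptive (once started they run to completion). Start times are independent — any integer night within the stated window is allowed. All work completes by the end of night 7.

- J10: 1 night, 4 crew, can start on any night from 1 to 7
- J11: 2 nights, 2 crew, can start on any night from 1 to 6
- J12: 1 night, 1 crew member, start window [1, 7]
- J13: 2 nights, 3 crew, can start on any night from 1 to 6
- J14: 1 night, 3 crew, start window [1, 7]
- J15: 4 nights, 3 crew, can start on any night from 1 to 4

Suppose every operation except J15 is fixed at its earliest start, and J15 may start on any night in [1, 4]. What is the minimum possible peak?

J15@1: n1:16  n2:8  n3:3  n4:3  n5:0  n6:0  n7:0 → peak 16
J15@2: n1:13  n2:8  n3:3  n4:3  n5:3  n6:0  n7:0 → peak 13
J15@3: n1:13  n2:5  n3:3  n4:3  n5:3  n6:3  n7:0 → peak 13
J15@4: n1:13  n2:5  n3:0  n4:3  n5:3  n6:3  n7:3 → peak 13
Best is J15@2, peak 13.

13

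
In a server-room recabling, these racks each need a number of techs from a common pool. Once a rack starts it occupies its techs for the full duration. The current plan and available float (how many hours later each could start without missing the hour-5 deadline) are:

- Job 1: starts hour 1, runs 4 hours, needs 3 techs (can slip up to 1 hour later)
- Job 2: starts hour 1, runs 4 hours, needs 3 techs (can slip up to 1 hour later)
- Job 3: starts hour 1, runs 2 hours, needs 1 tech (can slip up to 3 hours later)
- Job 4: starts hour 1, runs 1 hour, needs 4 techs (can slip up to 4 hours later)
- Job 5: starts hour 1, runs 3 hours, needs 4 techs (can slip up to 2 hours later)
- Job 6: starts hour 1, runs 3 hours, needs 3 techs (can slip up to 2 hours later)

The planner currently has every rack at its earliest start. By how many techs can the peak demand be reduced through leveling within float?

5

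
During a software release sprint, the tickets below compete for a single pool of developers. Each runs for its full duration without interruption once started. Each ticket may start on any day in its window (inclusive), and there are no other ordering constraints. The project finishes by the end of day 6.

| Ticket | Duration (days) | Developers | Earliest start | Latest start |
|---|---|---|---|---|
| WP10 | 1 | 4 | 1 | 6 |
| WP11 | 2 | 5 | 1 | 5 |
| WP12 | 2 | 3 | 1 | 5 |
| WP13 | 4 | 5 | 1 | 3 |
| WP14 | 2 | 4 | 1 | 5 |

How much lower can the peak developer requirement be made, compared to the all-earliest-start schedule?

12

Early-start peak: d1:21  d2:17  d3:5  d4:5  d5:0  d6:0 ⇒ 21.
Leveled (WP10@1, WP11@1, WP12@2, WP13@3, WP14@4): d1:9  d2:8  d3:8  d4:9  d5:9  d6:5 ⇒ 9.
Reduction 21 − 9 = 12.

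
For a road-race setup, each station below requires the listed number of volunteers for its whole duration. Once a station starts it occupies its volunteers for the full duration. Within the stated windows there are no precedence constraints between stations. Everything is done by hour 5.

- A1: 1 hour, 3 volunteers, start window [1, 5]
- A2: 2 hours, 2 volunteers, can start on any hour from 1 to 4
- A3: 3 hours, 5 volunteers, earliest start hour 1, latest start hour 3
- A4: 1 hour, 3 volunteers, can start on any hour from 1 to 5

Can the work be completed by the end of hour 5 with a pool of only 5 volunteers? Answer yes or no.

yes

Schedule A1@1, A2@1, A3@3, A4@2: h1:5  h2:5  h3:5  h4:5  h5:5 — peak 5 ≤ 5.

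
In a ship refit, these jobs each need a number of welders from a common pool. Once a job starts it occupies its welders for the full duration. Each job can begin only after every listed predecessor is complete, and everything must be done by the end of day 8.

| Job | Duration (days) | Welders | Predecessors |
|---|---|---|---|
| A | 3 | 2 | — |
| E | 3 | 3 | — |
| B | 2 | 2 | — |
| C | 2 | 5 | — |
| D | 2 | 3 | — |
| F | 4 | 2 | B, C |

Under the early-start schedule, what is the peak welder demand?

15

Early-start schedule: A@1, E@1, B@1, C@1, D@1, F@3.
Load per day: day 1: 15, day 2: 15, day 3: 7, day 4: 2, day 5: 2, day 6: 2, day 7: 0, day 8: 0.
Peak is 15.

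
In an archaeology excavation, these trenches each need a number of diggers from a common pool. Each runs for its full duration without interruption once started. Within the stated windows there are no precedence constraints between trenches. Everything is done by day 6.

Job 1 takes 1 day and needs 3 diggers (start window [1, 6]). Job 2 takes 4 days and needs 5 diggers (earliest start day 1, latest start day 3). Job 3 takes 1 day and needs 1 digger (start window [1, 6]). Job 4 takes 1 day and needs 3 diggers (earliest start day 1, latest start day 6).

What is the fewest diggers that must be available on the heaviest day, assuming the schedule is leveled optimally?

5

Early-start (Job 1@1, Job 2@1, Job 3@1, Job 4@1) gives peak 12: d1:12  d2:5  d3:5  d4:5  d5:0  d6:0.
Shift Job 2→2, Job 4→6.
Schedule Job 1@1, Job 2@2, Job 3@1, Job 4@6: d1:4  d2:5  d3:5  d4:5  d5:5  d6:3 — peak 5.
Total digger-days = 27 over 6 days ⇒ peak ≥ ⌈27/6⌉ = 5, so 5 is optimal.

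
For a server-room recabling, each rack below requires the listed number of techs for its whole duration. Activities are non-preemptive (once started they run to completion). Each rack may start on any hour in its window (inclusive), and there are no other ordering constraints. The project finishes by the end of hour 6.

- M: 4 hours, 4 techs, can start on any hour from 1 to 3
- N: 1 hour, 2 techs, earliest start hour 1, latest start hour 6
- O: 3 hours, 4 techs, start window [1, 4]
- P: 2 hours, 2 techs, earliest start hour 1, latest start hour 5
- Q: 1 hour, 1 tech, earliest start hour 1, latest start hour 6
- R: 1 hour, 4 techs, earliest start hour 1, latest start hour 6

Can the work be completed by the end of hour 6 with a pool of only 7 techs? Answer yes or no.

no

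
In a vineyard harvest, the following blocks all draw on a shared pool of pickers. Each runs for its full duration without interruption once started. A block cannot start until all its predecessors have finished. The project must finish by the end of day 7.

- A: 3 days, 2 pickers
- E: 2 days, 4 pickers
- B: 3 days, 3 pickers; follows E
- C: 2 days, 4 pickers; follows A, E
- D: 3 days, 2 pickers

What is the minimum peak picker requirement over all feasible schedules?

6

Early-start (A@1, E@1, B@3, C@4, D@1) gives peak 8: d1:8  d2:8  d3:7  d4:7  d5:7  d6:0  d7:0.
Shift C→6, D→4.
Schedule A@1, E@1, B@3, C@6, D@4: d1:6  d2:6  d3:5  d4:5  d5:5  d6:6  d7:4 — peak 6.
Total picker-days = 37 over 7 days ⇒ peak ≥ ⌈37/7⌉ = 6, so 6 is optimal.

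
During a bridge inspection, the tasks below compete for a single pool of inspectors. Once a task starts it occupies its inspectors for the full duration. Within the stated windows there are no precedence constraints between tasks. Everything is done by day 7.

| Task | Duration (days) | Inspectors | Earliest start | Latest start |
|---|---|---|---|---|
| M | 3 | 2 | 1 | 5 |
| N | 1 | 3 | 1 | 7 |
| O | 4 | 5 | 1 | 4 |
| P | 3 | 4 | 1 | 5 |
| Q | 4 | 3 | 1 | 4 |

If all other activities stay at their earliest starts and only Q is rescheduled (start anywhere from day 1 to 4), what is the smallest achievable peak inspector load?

14

Q@1: d1:17  d2:14  d3:14  d4:8  d5:0  d6:0  d7:0 → peak 17
Q@2: d1:14  d2:14  d3:14  d4:8  d5:3  d6:0  d7:0 → peak 14
Q@3: d1:14  d2:11  d3:14  d4:8  d5:3  d6:3  d7:0 → peak 14
Q@4: d1:14  d2:11  d3:11  d4:8  d5:3  d6:3  d7:3 → peak 14
Best is Q@2, peak 14.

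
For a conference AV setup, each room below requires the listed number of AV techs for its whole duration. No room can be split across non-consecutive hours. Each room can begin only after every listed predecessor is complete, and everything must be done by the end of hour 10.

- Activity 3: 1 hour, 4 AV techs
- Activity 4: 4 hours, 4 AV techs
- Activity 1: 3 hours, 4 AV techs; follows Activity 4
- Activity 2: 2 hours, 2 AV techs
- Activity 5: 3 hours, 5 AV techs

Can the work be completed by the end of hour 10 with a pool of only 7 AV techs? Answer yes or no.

no

The minimum achievable peak is 8; 7 < 8, so no feasible schedule stays within the cap.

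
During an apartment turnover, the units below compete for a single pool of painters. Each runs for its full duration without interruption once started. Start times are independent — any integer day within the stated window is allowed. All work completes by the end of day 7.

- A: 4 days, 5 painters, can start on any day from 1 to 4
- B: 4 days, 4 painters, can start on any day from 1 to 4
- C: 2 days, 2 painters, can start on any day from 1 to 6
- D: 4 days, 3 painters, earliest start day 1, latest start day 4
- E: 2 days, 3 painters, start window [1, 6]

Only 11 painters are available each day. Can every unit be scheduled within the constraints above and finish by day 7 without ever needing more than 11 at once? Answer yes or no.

The minimum achievable peak is 12; 11 < 12, so no feasible schedule stays within the cap.

no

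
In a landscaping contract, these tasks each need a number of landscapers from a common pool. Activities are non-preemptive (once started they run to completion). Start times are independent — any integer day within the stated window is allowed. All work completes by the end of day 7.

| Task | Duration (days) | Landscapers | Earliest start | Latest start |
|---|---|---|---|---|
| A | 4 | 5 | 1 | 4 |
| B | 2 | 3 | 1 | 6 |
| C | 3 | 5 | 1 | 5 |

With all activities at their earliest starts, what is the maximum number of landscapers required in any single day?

Early-start schedule: A@1, B@1, C@1.
Load per day: day 1: 13, day 2: 13, day 3: 10, day 4: 5, day 5: 0, day 6: 0, day 7: 0.
Peak is 13.

13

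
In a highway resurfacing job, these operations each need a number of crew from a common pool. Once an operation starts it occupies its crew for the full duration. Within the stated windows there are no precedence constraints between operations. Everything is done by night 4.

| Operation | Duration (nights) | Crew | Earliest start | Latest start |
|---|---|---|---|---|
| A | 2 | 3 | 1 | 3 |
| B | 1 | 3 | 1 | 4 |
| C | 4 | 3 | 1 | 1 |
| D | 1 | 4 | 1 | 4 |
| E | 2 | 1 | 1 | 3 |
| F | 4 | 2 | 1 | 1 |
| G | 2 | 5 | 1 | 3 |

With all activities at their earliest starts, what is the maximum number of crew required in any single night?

21

Early-start schedule: A@1, B@1, C@1, D@1, E@1, F@1, G@1.
Load per night: night 1: 21, night 2: 14, night 3: 5, night 4: 5.
Peak is 21.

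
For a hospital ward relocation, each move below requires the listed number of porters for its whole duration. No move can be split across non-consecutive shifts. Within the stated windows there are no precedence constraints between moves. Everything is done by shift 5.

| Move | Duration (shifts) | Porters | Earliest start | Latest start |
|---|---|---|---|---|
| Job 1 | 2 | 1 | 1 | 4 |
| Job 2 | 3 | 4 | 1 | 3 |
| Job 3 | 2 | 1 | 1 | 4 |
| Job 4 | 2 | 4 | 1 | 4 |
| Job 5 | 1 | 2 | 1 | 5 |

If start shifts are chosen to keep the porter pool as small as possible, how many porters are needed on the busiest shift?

Early-start (Job 1@1, Job 2@1, Job 3@1, Job 4@1, Job 5@1) gives peak 12: s1:12  s2:10  s3:4  s4:0  s5:0.
Shift Job 4→4, Job 5→3.
Schedule Job 1@1, Job 2@1, Job 3@1, Job 4@4, Job 5@3: s1:6  s2:6  s3:6  s4:4  s5:4 — peak 6.
Total porter-shifts = 26 over 5 shifts ⇒ peak ≥ ⌈26/5⌉ = 6, so 6 is optimal.

6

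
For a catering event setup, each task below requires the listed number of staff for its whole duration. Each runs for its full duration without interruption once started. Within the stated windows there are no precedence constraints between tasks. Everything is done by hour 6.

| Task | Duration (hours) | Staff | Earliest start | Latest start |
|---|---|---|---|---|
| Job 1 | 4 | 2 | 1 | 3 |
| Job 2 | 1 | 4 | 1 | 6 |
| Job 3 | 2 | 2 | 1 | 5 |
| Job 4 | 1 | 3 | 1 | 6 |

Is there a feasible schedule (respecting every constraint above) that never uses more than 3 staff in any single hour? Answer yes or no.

no

Total staffer-hours = 19; over 6 hours the average is 19/6 > 3, so some hour must exceed 3.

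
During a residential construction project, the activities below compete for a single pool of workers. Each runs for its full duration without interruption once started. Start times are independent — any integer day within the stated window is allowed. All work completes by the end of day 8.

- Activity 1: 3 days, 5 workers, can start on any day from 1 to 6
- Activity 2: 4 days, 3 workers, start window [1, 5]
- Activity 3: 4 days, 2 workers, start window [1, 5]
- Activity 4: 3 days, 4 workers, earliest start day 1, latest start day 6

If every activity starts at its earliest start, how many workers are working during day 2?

14

At early start, day 2 has: Activity 1, Activity 2, Activity 3, Activity 4.
Demand: 5 + 3 + 2 + 4 = 14.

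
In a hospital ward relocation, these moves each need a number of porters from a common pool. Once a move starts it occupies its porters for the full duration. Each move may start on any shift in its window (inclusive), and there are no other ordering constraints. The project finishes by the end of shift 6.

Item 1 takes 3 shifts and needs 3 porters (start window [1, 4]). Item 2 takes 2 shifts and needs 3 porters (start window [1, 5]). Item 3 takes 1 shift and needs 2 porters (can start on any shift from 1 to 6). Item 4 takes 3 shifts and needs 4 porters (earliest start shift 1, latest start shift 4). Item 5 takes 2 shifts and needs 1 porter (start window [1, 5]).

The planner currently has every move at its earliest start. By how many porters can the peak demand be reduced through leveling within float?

Early-start peak: s1:13  s2:11  s3:7  s4:0  s5:0  s6:0 ⇒ 13.
Leveled (Item 1@1, Item 2@1, Item 3@3, Item 4@4, Item 5@3): s1:6  s2:6  s3:6  s4:5  s5:4  s6:4 ⇒ 6.
Reduction 13 − 6 = 7.

7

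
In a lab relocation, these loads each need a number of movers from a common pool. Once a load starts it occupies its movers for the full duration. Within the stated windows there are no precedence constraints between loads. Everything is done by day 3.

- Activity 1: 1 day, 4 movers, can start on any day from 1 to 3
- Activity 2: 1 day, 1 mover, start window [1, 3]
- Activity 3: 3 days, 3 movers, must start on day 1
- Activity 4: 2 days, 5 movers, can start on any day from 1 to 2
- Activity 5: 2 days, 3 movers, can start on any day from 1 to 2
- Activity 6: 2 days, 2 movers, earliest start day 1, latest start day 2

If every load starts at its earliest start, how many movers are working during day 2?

13

At early start, day 2 has: Activity 3, Activity 4, Activity 5, Activity 6.
Demand: 3 + 5 + 3 + 2 = 13.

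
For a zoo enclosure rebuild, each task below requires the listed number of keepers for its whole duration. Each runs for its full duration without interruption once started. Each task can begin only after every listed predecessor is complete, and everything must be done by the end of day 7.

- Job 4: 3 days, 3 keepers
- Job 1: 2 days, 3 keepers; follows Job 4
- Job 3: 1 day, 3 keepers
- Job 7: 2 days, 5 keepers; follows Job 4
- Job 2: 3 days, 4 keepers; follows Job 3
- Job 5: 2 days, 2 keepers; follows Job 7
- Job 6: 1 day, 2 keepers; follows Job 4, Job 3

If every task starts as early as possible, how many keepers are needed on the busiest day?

14

Early-start schedule: Job 4@1, Job 1@4, Job 3@1, Job 7@4, Job 2@2, Job 5@6, Job 6@4.
Load per day: day 1: 6, day 2: 7, day 3: 7, day 4: 14, day 5: 8, day 6: 2, day 7: 2.
Peak is 14.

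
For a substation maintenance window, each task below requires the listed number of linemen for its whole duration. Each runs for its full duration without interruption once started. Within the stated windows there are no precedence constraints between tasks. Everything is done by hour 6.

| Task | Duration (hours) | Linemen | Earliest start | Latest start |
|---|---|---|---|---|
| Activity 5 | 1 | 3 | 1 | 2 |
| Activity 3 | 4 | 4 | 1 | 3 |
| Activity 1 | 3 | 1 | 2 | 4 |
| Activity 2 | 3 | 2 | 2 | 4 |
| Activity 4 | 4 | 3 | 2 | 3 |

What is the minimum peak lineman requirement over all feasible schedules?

10

Schedule Activity 5@1, Activity 3@1, Activity 1@2, Activity 2@2, Activity 4@2: h1:7  h2:10  h3:10  h4:10  h5:3  h6:0 — peak 10.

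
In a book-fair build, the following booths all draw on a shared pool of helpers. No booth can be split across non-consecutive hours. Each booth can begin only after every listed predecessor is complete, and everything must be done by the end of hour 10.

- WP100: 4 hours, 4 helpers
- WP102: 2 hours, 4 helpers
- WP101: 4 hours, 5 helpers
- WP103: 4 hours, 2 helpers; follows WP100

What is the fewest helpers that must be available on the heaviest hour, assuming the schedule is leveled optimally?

Early-start (WP100@1, WP102@1, WP101@1, WP103@5) gives peak 13: h1:13  h2:13  h3:9  h4:9  h5:2  h6:2  h7:2  h8:2  h9:0  h10:0.
Shift WP102→5, WP101→7.
Schedule WP100@1, WP102@5, WP101@7, WP103@5: h1:4  h2:4  h3:4  h4:4  h5:6  h6:6  h7:7  h8:7  h9:5  h10:5 — peak 7.

7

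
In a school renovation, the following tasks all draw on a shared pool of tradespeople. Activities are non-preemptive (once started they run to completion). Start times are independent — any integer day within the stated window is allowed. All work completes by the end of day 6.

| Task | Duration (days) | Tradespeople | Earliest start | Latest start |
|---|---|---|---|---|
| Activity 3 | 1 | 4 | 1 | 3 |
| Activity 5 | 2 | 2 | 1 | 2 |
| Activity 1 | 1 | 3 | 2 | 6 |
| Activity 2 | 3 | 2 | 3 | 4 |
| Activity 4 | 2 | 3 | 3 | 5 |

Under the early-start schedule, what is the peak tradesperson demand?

6

Early-start schedule: Activity 3@1, Activity 5@1, Activity 1@2, Activity 2@3, Activity 4@3.
Load per day: day 1: 6, day 2: 5, day 3: 5, day 4: 5, day 5: 2, day 6: 0.
Peak is 6.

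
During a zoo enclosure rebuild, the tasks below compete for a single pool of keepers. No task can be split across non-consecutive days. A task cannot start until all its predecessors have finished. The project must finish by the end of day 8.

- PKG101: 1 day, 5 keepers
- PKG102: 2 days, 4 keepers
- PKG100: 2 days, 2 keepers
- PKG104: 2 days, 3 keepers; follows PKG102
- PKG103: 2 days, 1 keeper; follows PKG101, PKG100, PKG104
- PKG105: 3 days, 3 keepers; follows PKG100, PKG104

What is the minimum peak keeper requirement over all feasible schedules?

Early-start (PKG101@1, PKG102@1, PKG100@1, PKG104@3, PKG103@5, PKG105@5) gives peak 11: d1:11  d2:6  d3:3  d4:3  d5:4  d6:4  d7:3  d8:0.
Shift PKG102→2, PKG100→4, PKG104→4, PKG103→6, PKG105→6.
Schedule PKG101@1, PKG102@2, PKG100@4, PKG104@4, PKG103@6, PKG105@6: d1:5  d2:4  d3:4  d4:5  d5:5  d6:4  d7:4  d8:3 — peak 5.
Total keeper-days = 34 over 8 days ⇒ peak ≥ ⌈34/8⌉ = 5, so 5 is optimal.

5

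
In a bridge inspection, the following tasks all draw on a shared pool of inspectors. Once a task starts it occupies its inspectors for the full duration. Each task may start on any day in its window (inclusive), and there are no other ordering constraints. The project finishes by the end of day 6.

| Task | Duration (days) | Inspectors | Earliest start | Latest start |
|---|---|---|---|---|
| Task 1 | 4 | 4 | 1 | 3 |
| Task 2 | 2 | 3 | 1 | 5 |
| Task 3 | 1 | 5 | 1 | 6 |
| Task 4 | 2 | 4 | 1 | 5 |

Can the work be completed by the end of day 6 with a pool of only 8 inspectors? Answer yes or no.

yes

Schedule Task 1@1, Task 2@1, Task 3@5, Task 4@3: d1:7  d2:7  d3:8  d4:8  d5:5  d6:0 — peak 8 ≤ 8.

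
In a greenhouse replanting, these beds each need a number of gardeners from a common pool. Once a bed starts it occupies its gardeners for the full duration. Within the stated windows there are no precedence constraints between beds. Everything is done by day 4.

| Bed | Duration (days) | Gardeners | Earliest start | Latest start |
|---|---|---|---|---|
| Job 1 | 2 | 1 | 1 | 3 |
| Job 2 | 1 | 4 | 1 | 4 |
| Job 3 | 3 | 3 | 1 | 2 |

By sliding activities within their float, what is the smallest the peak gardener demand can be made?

Early-start (Job 1@1, Job 2@1, Job 3@1) gives peak 8: d1:8  d2:4  d3:3  d4:0.
Shift Job 2→4.
Schedule Job 1@1, Job 2@4, Job 3@1: d1:4  d2:4  d3:3  d4:4 — peak 4.
Total gardener-days = 15 over 4 days ⇒ peak ≥ ⌈15/4⌉ = 4, so 4 is optimal.

4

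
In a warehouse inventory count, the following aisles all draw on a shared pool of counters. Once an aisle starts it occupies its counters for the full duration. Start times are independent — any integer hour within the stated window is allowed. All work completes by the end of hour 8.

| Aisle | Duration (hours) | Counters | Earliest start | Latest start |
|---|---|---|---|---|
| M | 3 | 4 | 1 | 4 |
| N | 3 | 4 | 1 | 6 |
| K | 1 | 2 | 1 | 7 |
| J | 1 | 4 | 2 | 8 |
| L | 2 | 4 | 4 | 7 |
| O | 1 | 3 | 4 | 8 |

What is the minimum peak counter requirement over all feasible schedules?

8

Early-start (M@1, N@1, K@1, J@2, L@4, O@4) gives peak 12: h1:10  h2:12  h3:8  h4:7  h5:4  h6:0  h7:0  h8:0.
Shift K→4, J→4, L→5, O→5.
Schedule M@1, N@1, K@4, J@4, L@5, O@5: h1:8  h2:8  h3:8  h4:6  h5:7  h6:4  h7:0  h8:0 — peak 8.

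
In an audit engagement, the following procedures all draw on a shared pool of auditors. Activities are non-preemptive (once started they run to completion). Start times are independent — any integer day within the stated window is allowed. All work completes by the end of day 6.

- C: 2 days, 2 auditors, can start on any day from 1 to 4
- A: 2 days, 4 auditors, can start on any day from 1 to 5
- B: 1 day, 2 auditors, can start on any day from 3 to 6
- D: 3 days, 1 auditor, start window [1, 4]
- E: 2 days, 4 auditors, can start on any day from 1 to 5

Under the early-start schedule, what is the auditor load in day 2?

At early start, day 2 has: C, A, D, E.
Demand: 2 + 4 + 1 + 4 = 11.

11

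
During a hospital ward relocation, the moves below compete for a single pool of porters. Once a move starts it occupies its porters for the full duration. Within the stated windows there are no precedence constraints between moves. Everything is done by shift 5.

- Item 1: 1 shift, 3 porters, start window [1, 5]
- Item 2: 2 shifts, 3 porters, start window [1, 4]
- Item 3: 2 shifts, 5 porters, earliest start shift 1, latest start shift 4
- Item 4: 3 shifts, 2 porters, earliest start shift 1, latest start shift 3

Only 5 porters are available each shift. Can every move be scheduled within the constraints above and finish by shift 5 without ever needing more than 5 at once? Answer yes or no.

yes

Schedule Item 1@1, Item 2@2, Item 3@4, Item 4@1: s1:5  s2:5  s3:5  s4:5  s5:5 — peak 5 ≤ 5.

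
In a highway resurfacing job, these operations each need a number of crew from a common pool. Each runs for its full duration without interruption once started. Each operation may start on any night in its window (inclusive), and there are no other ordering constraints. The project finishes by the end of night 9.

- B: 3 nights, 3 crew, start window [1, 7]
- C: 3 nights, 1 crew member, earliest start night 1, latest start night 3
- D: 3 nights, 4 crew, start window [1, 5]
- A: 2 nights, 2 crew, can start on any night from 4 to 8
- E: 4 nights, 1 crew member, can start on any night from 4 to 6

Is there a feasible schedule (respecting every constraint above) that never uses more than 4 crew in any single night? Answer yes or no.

no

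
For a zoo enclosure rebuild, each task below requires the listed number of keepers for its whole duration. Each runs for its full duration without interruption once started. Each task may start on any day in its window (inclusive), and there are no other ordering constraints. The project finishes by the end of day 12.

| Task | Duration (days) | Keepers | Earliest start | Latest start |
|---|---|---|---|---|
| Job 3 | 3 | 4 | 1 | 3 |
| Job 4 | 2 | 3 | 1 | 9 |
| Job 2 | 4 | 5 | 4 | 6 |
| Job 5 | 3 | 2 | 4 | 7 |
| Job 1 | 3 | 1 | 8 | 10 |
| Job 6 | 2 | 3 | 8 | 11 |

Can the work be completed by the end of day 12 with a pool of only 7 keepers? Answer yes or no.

yes

Schedule Job 3@1, Job 4@1, Job 2@4, Job 5@4, Job 1@8, Job 6@8: d1:7  d2:7  d3:4  d4:7  d5:7  d6:7  d7:5  d8:4  d9:4  d10:1  d11:0  d12:0 — peak 7 ≤ 7.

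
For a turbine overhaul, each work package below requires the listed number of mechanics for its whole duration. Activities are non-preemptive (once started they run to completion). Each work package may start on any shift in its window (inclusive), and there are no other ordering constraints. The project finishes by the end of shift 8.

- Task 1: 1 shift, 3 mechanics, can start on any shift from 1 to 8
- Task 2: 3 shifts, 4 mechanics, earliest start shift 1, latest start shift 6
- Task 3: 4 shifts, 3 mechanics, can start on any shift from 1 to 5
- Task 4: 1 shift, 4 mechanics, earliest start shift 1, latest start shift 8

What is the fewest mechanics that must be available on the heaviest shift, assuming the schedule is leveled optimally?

6

Early-start (Task 1@1, Task 2@1, Task 3@1, Task 4@1) gives peak 14: s1:14  s2:7  s3:7  s4:3  s5:0  s6:0  s7:0  s8:0.
Shift Task 2→5, Task 4→8.
Schedule Task 1@1, Task 2@5, Task 3@1, Task 4@8: s1:6  s2:3  s3:3  s4:3  s5:4  s6:4  s7:4  s8:4 — peak 6.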